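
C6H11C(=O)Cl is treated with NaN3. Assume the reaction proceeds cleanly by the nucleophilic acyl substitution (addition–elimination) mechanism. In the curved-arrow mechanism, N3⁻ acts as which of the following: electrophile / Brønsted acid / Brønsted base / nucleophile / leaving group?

Step 1: A lone pair on the N of N3⁻ attacks the electrophilic acyl carbon; the π(C=O) electrons move onto oxygen, giving a tetrahedral intermediate.
N3⁻ donates an electron pair to form a new σ-bond to carbon — it is the nucleophile.

nucleophile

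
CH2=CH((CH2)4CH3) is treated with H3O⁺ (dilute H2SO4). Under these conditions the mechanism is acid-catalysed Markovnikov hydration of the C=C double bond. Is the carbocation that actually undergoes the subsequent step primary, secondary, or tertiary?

secondary

Step 1: Protonation of the alkene by H3O⁺: the π bond acts as the nucleophile and picks up H⁺, giving the more stable (Markovnikov) secondary carbocation. H2O is released.
No single 1,2-shift to an adjacent carbon would give a more-substituted cation, so no rearrangement occurs.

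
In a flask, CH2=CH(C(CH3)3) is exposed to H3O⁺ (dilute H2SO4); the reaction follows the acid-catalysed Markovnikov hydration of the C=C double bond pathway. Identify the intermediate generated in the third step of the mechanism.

oxonium ion

Step 1: Electrophilic addition begins with the π(C=C) electrons forming a bond to the proton of H3O⁺. Following Markovnikov's rule, the resulting cation is secondary. H2O is released.
Step 2: A methyl group with its bonding pair migrates from the adjacent tert-butyl carbon to the cationic centre — a 1,2-methyl shift — upgrading the secondary cation to a tertiary one.
Step 3: Nucleophilic capture of the cation by H2O produces the protonated alcohol (an oxonium ion).
After step 3 the species present is an oxonium ion.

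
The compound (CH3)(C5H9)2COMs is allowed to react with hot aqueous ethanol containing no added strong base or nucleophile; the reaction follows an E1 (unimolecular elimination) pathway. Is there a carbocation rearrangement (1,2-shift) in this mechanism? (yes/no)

The first-formed carbocation is tertiary.
No single 1,2-shift to an adjacent carbon would produce a more-substituted cation than the one already present, so no rearrangement occurs.

no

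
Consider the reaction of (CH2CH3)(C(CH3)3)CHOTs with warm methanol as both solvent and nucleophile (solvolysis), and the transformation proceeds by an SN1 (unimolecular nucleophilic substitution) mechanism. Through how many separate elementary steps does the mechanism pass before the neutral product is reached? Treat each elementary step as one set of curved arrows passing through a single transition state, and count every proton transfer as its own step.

Step 1: The C–O bond breaks with both electrons going to the tosylate; TsO⁻ leaves and a secondary carbocation remains.
Step 2: A 1,2-methyl shift from the adjacent tert-butyl carbon moves the positive charge from the secondary centre to an adjacent carbon, generating a more stable tertiary carbocation.
Step 3: CH3OH donates an oxygen lone pair into the empty p orbital of the cation, giving a protonated ether (an oxonium ion).
Step 4: A second solvent molecule removes the proton on oxygen, giving the neutral ether product.
Total: 4 elementary steps.

4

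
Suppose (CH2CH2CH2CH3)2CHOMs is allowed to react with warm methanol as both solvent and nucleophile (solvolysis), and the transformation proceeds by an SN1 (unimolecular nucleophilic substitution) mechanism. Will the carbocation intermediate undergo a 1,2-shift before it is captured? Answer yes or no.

no

The first-formed carbocation is secondary.
No single 1,2-shift to an adjacent carbon would produce a more-substituted cation than the one already present, so no rearrangement occurs.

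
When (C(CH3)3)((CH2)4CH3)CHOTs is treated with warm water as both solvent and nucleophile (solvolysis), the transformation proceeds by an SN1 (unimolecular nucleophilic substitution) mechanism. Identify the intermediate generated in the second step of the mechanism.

tertiary carbocation

Step 1: Ionisation: the C–O σ-bond cleaves heterolytically; both bonding electrons depart with TsO⁻, leaving a secondary carbocation at the α-carbon.
Step 2: A 1,2-methyl shift from the adjacent tert-butyl carbon moves the positive charge from the secondary centre to an adjacent carbon, generating a more stable tertiary carbocation.
After step 2 the species present is a tertiary carbocation.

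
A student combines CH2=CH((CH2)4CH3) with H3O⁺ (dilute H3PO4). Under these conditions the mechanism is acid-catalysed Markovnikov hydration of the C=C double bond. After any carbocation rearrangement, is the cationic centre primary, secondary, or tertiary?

Step 1: The π electrons of the C=C bond attack a proton of H3O⁺; Markovnikov addition places the new C–H on the less-substituted alkene carbon, so the positive charge ends up on the more-substituted carbon — a secondary carbocation. H2O is released.
No single 1,2-shift to an adjacent carbon would give a more-substituted cation, so no rearrangement occurs.

secondary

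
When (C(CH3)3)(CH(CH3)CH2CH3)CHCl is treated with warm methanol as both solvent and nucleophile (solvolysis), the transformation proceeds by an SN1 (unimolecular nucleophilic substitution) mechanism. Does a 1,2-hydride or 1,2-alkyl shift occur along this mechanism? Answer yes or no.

yes

The first-formed carbocation is secondary.
The adjacent sec-butyl carbon already bears 2 other carbon substituents and has a hydrogen to migrate; after a 1,2-hydride shift from that carbon the positive charge sits on a tertiary centre.
Tertiary is more stable than secondary, so the shift occurs.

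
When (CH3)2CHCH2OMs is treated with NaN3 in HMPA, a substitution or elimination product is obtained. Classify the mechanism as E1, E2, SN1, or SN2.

Conditions: a primary substrate with a strong nucleophile in the polar aprotic solvent HMPA.
These conditions are the textbook signature of the SN2 pathway.
An unhindered substrate with a strong nucleophile in a polar aprotic solvent favours one-step backside displacement.

SN2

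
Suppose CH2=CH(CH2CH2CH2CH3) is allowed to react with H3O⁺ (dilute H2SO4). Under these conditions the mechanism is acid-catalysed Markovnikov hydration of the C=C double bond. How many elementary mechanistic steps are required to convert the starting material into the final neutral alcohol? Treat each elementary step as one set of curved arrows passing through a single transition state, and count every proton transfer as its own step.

Step 1: The π electrons of the C=C bond attack a proton of H3O⁺; Markovnikov addition places the new C–H on the less-substituted alkene carbon, so the positive charge ends up on the more-substituted carbon — a secondary carbocation. H2O is released.
(No 1,2-shift: no single shift to an adjacent carbon would give a more stable cation.)
Step 2: A lone pair on the oxygen of H2O attacks the carbocation, forming a C–O bond and an oxonium ion (a protonated alcohol).
Step 3: Deprotonation of the oxonium ion by a water molecule delivers the neutral alcohol and regenerates the acid catalyst.
Total: 3 elementary steps.

3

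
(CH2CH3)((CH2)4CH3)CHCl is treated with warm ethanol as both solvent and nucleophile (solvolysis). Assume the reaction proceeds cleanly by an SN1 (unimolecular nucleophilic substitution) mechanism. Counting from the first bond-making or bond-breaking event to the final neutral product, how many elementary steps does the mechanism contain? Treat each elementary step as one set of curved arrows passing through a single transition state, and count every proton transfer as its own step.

Step 1: Rate-determining heterolysis of the C–Cl bond gives Cl⁻ and a secondary carbocation.
(No 1,2-shift: no single shift to an adjacent carbon would give a more stable cation.)
Step 2: Nucleophilic capture: the oxygen of CH3CH2OH bonds to the cationic carbon, producing an oxonium-ion intermediate.
Step 3: Deprotonation of the oxonium oxygen by solvent ethanol yields the neutral ether.
Total: 3 elementary steps.

3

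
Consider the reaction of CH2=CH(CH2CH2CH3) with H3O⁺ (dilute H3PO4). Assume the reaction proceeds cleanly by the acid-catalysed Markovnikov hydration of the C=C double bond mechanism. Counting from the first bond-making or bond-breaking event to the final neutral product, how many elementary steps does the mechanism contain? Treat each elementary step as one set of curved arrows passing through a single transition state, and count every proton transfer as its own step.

Step 1: The π electrons of the C=C bond attack a proton of H3O⁺; Markovnikov addition places the new C–H on the less-substituted alkene carbon, so the positive charge ends up on the more-substituted carbon — a secondary carbocation. H2O is released.
(No 1,2-shift: no single shift to an adjacent carbon would give a more stable cation.)
Step 2: Nucleophilic capture of the cation by H2O produces the protonated alcohol (an oxonium ion).
Step 3: H2O removes a proton from the oxonium oxygen, regenerating H3O⁺ and giving the neutral alcohol.
Total: 3 elementary steps.

3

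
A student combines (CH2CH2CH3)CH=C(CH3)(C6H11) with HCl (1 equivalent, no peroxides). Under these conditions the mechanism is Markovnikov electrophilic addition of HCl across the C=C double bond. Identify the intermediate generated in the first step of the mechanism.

tertiary carbocation

Step 1: Protonation of the alkene by HCl: the π bond acts as the nucleophile and picks up H⁺, giving the more stable (Markovnikov) tertiary carbocation. The H–Cl bond breaks heterolytically, releasing Cl⁻.
After step 1 the species present is a tertiary carbocation.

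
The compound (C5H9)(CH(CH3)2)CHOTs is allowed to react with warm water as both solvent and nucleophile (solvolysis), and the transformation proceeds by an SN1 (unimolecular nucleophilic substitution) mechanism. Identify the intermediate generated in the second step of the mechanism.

tertiary carbocation

Step 1: The C–O bond breaks with both electrons going to the tosylate; TsO⁻ leaves and a secondary carbocation remains.
Step 2: A 1,2-hydride shift from the adjacent cyclopentyl carbon moves the positive charge from the secondary centre to an adjacent carbon, generating a more stable tertiary carbocation.
After step 2 the species present is a tertiary carbocation.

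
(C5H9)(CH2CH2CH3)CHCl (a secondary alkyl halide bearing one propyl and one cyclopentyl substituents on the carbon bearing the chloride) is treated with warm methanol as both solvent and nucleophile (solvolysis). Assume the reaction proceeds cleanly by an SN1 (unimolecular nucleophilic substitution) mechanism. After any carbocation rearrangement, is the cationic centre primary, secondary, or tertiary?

Step 1: Unassisted departure of Cl⁻ (taking the C–Cl bonding pair) generates a secondary carbocation.
Step 2: Carbocation rearrangement: a 1,2-hydride shift from the adjacent cyclopentyl carbon converts the initially-formed secondary cation into the more stable tertiary cation.
The cation rearranges from secondary to tertiary via a 1,2-hydride shift from the adjacent cyclopentyl carbon; the tertiary cation is what reacts next.

tertiary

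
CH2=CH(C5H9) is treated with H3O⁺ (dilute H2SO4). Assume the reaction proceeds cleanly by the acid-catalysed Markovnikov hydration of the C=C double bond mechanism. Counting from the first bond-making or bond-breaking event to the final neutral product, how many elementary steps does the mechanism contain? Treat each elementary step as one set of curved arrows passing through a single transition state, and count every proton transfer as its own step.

4

Step 1: Protonation of the alkene by H3O⁺: the π bond acts as the nucleophile and picks up H⁺, giving the more stable (Markovnikov) secondary carbocation. H2O is released.
Step 2: Carbocation rearrangement: a 1,2-hydride shift from the adjacent cyclopentyl carbon converts the initially-formed secondary cation into the more stable tertiary cation.
Step 3: A lone pair on the oxygen of H2O attacks the carbocation, forming a C–O bond and an oxonium ion (a protonated alcohol).
Step 4: Deprotonation of the oxonium ion by a water molecule delivers the neutral alcohol and regenerates the acid catalyst.
Total: 4 elementary steps.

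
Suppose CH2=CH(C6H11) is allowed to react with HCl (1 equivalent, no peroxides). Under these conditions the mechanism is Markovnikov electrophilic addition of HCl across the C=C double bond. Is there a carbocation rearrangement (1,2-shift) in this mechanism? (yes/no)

The first-formed carbocation is secondary.
The adjacent cyclohexyl carbon already bears 2 other carbon substituents and has a hydrogen to migrate; after a 1,2-hydride shift from that carbon the positive charge sits on a tertiary centre.
Tertiary is more stable than secondary, so the shift occurs.

yes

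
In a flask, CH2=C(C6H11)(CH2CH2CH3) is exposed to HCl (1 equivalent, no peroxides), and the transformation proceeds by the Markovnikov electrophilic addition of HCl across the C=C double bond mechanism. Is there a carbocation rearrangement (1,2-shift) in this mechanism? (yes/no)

The first-formed carbocation is tertiary.
No single 1,2-shift to an adjacent carbon would produce a more-substituted cation than the one already present, so no rearrangement occurs.

no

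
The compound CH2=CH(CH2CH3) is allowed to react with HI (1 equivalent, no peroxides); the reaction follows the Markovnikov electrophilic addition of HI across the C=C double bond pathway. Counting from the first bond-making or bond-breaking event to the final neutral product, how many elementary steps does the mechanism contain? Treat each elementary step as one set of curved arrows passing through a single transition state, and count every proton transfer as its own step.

2

Step 1: Electrophilic addition begins with the π(C=C) electrons forming a bond to the proton of HI. Following Markovnikov's rule, the resulting cation is secondary. The H–I bond breaks heterolytically, releasing I⁻.
(No 1,2-shift: no single shift to an adjacent carbon would give a more stable cation.)
Step 2: I⁻ captures the cation: a lone pair on I⁻ fills the empty p orbital, producing the alkyl halide product.
Total: 2 elementary steps.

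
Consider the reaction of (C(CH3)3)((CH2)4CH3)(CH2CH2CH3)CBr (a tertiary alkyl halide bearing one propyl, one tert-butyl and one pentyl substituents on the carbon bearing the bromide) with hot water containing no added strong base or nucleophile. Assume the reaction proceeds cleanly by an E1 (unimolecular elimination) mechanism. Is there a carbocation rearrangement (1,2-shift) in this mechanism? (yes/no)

The first-formed carbocation is tertiary.
No single 1,2-shift to an adjacent carbon would produce a more-substituted cation than the one already present, so no rearrangement occurs.

no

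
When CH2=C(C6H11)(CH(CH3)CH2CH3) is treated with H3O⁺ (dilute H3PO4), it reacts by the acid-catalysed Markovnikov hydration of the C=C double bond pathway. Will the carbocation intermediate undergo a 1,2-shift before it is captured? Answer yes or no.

The first-formed carbocation is tertiary.
No single 1,2-shift to an adjacent carbon would produce a more-substituted cation than the one already present, so no rearrangement occurs.

no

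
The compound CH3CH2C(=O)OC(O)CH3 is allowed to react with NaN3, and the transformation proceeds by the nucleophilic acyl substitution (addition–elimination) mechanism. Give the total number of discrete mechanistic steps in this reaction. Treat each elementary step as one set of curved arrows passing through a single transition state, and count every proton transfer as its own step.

2

Step 1: Nucleophilic addition of N3⁻ to the acyl carbon breaks the π(C=O) bond and yields a tetrahedral, anionic intermediate.
Step 2: Elimination step: re-formation of the carbonyl π bond drives out CH3CO2⁻, giving the new acyl compound.
Total: 2 elementary steps.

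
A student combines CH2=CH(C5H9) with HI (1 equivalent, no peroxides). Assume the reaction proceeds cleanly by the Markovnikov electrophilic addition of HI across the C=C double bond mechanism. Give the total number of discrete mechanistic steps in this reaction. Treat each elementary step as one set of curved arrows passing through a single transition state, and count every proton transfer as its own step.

3

Step 1: The π electrons of the C=C bond attack a proton of HI; Markovnikov addition places the new C–H on the less-substituted alkene carbon, so the positive charge ends up on the more-substituted carbon — a secondary carbocation. The H–I bond breaks heterolytically, releasing I⁻.
Step 2: A hydride (H with its bonding pair) migrates from the adjacent cyclopentyl carbon to the cationic centre — a 1,2-hydride shift — upgrading the secondary cation to a tertiary one.
Step 3: Nucleophilic attack by I⁻ on the carbocation completes the addition, giving R–I.
Total: 3 elementary steps.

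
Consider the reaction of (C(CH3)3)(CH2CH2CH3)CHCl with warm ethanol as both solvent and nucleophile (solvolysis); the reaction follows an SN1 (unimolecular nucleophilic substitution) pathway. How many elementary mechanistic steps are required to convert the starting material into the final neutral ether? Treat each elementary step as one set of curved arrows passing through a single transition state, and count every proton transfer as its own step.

Step 1: Rate-determining heterolysis of the C–Cl bond gives Cl⁻ and a secondary carbocation.
Step 2: A 1,2-methyl shift from the adjacent tert-butyl carbon moves the positive charge from the secondary centre to an adjacent carbon, generating a more stable tertiary carbocation.
Step 3: CH3CH2OH donates an oxygen lone pair into the empty p orbital of the cation, giving a protonated ether (an oxonium ion).
Step 4: Deprotonation of the oxonium oxygen by solvent ethanol yields the neutral ether.
Total: 4 elementary steps.

4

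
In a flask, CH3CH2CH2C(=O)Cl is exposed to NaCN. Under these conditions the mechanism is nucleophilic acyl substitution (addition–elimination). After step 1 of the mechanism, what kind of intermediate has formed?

Step 1: Nucleophilic addition of CN⁻ to the acyl carbon breaks the π(C=O) bond and yields a tetrahedral, anionic intermediate.
After step 1 the species present is a tetrahedral intermediate.

tetrahedral intermediate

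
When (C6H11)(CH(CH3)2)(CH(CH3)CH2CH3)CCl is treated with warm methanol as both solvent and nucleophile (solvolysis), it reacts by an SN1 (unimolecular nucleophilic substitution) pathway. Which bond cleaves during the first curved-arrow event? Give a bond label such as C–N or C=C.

C–Cl

Step 1: The C–Cl bond breaks with both electrons going to the chloride; Cl⁻ leaves and a tertiary carbocation remains.
The bond broken in this step is the C–Cl bond.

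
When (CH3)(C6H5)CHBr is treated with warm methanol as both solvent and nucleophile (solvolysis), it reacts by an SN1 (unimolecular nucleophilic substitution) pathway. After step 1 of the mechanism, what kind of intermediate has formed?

Step 1: Ionisation: the C–Br σ-bond cleaves heterolytically; both bonding electrons depart with Br⁻, leaving a secondary carbocation at the α-carbon.
After step 1 the species present is a secondary carbocation.

secondary carbocation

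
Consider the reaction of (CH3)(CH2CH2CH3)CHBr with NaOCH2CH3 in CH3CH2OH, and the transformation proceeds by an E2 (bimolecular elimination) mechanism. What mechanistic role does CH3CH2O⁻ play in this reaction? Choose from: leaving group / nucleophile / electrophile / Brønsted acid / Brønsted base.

Brønsted base

Step 1: The strong base CH3CH2O⁻ removes a β-hydrogen; in the same concerted event the electrons of the breaking C–H bond form the new π(C=C) bond and the C–Br σ-bond breaks, expelling Br⁻. Anti-periplanar geometry; one transition state.
CH3CH2O⁻ accepts a proton in a proton-transfer step — a Brønsted base.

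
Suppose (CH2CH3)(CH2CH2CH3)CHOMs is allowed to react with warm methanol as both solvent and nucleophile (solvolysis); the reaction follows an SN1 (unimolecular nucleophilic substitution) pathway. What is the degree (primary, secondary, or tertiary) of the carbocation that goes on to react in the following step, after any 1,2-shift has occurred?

secondary

Step 1: Rate-determining heterolysis of the C–O bond gives MsO⁻ and a secondary carbocation.
No single 1,2-shift to an adjacent carbon would give a more-substituted cation, so no rearrangement occurs.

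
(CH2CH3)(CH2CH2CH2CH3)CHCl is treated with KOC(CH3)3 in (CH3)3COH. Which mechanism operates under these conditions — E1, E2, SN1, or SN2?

E2

Conditions: a strong/bulky base with a secondary substrate bearing a β-hydrogen.
These conditions are the textbook signature of the E2 pathway.
A strong (often hindered) base removes a β-H in concert with loss of the leaving group — bimolecular elimination.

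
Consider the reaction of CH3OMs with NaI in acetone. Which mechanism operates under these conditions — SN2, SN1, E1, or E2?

SN2

Conditions: a methyl substrate with a strong nucleophile in the polar aprotic solvent acetone.
These conditions are the textbook signature of the SN2 pathway.
An unhindered substrate with a strong nucleophile in a polar aprotic solvent favours one-step backside displacement.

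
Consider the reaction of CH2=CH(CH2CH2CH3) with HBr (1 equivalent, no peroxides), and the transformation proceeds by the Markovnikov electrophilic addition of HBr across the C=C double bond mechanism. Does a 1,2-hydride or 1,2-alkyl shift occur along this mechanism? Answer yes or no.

no

The first-formed carbocation is secondary.
No single 1,2-shift to an adjacent carbon would produce a more-substituted cation than the one already present, so no rearrangement occurs.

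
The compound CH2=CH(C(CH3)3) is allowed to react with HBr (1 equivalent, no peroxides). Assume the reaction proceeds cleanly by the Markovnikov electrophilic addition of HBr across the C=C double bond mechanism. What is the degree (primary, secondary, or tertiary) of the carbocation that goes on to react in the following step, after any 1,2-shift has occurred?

Step 1: The π electrons of the C=C bond attack a proton of HBr; Markovnikov addition places the new C–H on the less-substituted alkene carbon, so the positive charge ends up on the more-substituted carbon — a secondary carbocation. The H–Br bond breaks heterolytically, releasing Br⁻.
Step 2: A methyl group with its bonding pair migrates from the adjacent tert-butyl carbon to the cationic centre — a 1,2-methyl shift — upgrading the secondary cation to a tertiary one.
The cation rearranges from secondary to tertiary via a 1,2-methyl shift from the adjacent tert-butyl carbon; the tertiary cation is what reacts next.

tertiary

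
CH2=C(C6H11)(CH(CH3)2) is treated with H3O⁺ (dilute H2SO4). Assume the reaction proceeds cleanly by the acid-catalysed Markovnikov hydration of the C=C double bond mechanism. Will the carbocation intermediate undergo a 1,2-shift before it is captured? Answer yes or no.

no

The first-formed carbocation is tertiary.
No single 1,2-shift to an adjacent carbon would produce a more-substituted cation than the one already present, so no rearrangement occurs.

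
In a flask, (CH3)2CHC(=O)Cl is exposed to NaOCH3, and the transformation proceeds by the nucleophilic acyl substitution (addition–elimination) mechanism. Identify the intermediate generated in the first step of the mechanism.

tetrahedral intermediate

Step 1: Nucleophilic addition of CH3O⁻ to the acyl carbon breaks the π(C=O) bond and yields a tetrahedral, anionic intermediate.
After step 1 the species present is a tetrahedral intermediate.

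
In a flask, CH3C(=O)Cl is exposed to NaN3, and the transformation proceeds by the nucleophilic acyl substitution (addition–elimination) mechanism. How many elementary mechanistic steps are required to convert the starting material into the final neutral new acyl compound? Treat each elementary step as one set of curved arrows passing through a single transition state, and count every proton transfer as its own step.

Step 1: A lone pair on the N of N3⁻ attacks the electrophilic acyl carbon; the π(C=O) electrons move onto oxygen, giving a tetrahedral intermediate.
Step 2: Elimination step: re-formation of the carbonyl π bond drives out Cl⁻, giving the new acyl compound.
Total: 2 elementary steps.

2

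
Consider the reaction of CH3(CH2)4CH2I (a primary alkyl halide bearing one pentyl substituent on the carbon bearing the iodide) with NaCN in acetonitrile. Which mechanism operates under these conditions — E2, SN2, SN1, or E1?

SN2

Conditions: a primary substrate with a strong nucleophile in the polar aprotic solvent acetonitrile.
These conditions are the textbook signature of the SN2 pathway.
An unhindered substrate with a strong nucleophile in a polar aprotic solvent favours one-step backside displacement.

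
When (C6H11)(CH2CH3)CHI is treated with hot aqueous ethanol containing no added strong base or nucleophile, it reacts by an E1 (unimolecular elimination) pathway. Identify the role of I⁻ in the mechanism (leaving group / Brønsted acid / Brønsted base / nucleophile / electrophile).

Step 1: The C–I bond breaks with both electrons going to the iodide; I⁻ leaves and a secondary carbocation remains.
I⁻ departs with both electrons of the breaking σ-bond — that is the definition of a leaving group.

leaving group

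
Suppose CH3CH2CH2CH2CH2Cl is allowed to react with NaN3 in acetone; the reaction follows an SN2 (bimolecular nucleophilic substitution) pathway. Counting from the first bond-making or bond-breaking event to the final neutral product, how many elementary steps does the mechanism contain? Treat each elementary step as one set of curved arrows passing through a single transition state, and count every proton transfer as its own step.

1

Step 1: Backside attack by N3⁻ on the carbon bearing the chloride: the new C–N bond forms as the C–Cl bond breaks, with Walden inversion at carbon.
Total: 1 elementary step.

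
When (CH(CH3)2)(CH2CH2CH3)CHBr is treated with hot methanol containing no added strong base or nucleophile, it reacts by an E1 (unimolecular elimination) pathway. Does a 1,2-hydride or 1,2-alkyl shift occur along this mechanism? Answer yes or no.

yes

The first-formed carbocation is secondary.
The adjacent isopropyl carbon already bears 2 other carbon substituents and has a hydrogen to migrate; after a 1,2-hydride shift from that carbon the positive charge sits on a tertiary centre.
Tertiary is more stable than secondary, so the shift occurs.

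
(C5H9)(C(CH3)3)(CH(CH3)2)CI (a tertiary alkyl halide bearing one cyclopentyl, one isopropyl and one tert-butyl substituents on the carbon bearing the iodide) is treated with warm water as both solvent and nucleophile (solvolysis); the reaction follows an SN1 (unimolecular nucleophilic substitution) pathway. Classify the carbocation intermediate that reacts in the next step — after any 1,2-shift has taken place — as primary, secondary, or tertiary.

tertiary

Step 1: Unassisted departure of I⁻ (taking the C–I bonding pair) generates a tertiary carbocation.
No single 1,2-shift to an adjacent carbon would give a more-substituted cation, so no rearrangement occurs.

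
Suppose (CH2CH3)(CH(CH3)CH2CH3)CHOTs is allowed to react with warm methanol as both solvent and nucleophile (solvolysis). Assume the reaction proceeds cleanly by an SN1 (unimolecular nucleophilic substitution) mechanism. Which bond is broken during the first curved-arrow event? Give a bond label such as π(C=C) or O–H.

Step 1: Unassisted departure of TsO⁻ (taking the C–O bonding pair) generates a secondary carbocation.
The bond broken in this step is the C–O bond.

C–O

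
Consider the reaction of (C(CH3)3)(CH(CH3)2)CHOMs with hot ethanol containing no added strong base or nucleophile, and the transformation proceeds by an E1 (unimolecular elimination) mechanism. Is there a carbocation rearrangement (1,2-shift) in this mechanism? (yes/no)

The first-formed carbocation is secondary.
The adjacent isopropyl carbon already bears 2 other carbon substituents and has a hydrogen to migrate; after a 1,2-hydride shift from that carbon the positive charge sits on a tertiary centre.
Tertiary is more stable than secondary, so the shift occurs.

yes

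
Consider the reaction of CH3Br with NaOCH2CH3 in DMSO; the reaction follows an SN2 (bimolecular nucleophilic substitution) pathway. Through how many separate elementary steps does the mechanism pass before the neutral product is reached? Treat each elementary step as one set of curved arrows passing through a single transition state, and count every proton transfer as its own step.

Step 1: CH3CH2O⁻ attacks the back face of the α-carbon while Br⁻ departs with the C–Br bonding pair — a single concerted displacement through a pentacoordinate transition state.
Total: 1 elementary step.

1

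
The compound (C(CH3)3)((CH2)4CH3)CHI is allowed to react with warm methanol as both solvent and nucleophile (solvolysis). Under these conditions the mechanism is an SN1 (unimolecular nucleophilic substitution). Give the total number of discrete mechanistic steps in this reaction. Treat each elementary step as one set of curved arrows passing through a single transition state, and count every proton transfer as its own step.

Step 1: Unassisted departure of I⁻ (taking the C–I bonding pair) generates a secondary carbocation.
Step 2: A 1,2-methyl shift from the adjacent tert-butyl carbon moves the positive charge from the secondary centre to an adjacent carbon, generating a more stable tertiary carbocation.
Step 3: Nucleophilic capture: the oxygen of CH3OH bonds to the cationic carbon, producing an oxonium-ion intermediate.
Step 4: Deprotonation of the oxonium oxygen by solvent methanol yields the neutral ether.
Total: 4 elementary steps.

4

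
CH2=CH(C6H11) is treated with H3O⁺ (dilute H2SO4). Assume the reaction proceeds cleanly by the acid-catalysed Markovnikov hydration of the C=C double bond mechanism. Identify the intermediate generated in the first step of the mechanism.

Step 1: The π electrons of the C=C bond attack a proton of H3O⁺; Markovnikov addition places the new C–H on the less-substituted alkene carbon, so the positive charge ends up on the more-substituted carbon — a secondary carbocation. H2O is released.
After step 1 the species present is a secondary carbocation.

secondary carbocation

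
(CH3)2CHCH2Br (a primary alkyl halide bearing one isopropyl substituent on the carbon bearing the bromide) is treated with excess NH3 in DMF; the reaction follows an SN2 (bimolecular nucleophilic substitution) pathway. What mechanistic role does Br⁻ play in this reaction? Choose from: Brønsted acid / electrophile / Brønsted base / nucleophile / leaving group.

Step 1: A lone pair on the N of NH3 attacks the α-carbon from the back side while the C–Br bond breaks; both bonding electrons leave with Br⁻. The product of this concerted step is an alkylammonium ion.
Br⁻ departs with both electrons of the breaking σ-bond — that is the definition of a leaving group.

leaving group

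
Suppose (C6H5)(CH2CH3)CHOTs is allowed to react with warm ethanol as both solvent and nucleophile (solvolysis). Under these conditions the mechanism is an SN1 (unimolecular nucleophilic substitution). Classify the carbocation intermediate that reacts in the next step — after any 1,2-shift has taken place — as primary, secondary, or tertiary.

secondary

Step 1: The C–O bond breaks with both electrons going to the tosylate; TsO⁻ leaves and a secondary carbocation remains.
No single 1,2-shift to an adjacent carbon would give a more-substituted cation, so no rearrangement occurs.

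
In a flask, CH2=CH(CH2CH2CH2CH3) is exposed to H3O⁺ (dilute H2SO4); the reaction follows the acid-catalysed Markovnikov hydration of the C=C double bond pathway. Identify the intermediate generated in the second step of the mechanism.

Step 1: The π electrons of the C=C bond attack a proton of H3O⁺; Markovnikov addition places the new C–H on the less-substituted alkene carbon, so the positive charge ends up on the more-substituted carbon — a secondary carbocation. H2O is released.
Step 2: Nucleophilic capture of the cation by H2O produces the protonated alcohol (an oxonium ion).
After step 2 the species present is an oxonium ion.

oxonium ion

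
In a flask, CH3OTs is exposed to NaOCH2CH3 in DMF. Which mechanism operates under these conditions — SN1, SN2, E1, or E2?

SN2

Conditions: a methyl substrate with a strong nucleophile in the polar aprotic solvent DMF.
These conditions are the textbook signature of the SN2 pathway.
An unhindered substrate with a strong nucleophile in a polar aprotic solvent favours one-step backside displacement.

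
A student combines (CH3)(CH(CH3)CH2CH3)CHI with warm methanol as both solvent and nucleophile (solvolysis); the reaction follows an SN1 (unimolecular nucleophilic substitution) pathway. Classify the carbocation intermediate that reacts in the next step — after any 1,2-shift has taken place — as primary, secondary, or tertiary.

tertiary

Step 1: Ionisation: the C–I σ-bond cleaves heterolytically; both bonding electrons depart with I⁻, leaving a secondary carbocation at the α-carbon.
Step 2: Carbocation rearrangement: a 1,2-hydride shift from the adjacent sec-butyl carbon converts the initially-formed secondary cation into the more stable tertiary cation.
The cation rearranges from secondary to tertiary via a 1,2-hydride shift from the adjacent sec-butyl carbon; the tertiary cation is what reacts next.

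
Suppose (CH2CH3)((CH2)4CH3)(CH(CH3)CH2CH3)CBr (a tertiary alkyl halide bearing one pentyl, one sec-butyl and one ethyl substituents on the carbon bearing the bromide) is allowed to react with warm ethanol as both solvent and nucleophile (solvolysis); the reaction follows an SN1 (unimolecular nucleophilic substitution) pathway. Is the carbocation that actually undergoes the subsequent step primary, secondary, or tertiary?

Step 1: Unassisted departure of Br⁻ (taking the C–Br bonding pair) generates a tertiary carbocation.
No single 1,2-shift to an adjacent carbon would give a more-substituted cation, so no rearrangement occurs.

tertiary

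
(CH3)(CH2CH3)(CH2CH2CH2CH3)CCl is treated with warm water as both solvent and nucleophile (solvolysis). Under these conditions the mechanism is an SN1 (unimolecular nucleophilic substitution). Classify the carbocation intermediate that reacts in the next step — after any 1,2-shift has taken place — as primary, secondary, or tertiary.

tertiary

Step 1: Ionisation: the C–Cl σ-bond cleaves heterolytically; both bonding electrons depart with Cl⁻, leaving a tertiary carbocation at the α-carbon.
No single 1,2-shift to an adjacent carbon would give a more-substituted cation, so no rearrangement occurs.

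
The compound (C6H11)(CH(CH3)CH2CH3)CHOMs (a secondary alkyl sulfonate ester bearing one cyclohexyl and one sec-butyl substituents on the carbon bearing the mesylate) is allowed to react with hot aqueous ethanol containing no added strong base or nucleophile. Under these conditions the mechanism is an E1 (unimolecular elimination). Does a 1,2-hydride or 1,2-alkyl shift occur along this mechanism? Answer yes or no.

yes

The first-formed carbocation is secondary.
The adjacent cyclohexyl carbon already bears 2 other carbon substituents and has a hydrogen to migrate; after a 1,2-hydride shift from that carbon the positive charge sits on a tertiary centre.
Tertiary is more stable than secondary, so the shift occurs.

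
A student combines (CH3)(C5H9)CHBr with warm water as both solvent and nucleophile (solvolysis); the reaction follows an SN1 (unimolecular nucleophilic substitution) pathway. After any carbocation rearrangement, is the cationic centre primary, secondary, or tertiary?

tertiary

Step 1: Rate-determining heterolysis of the C–Br bond gives Br⁻ and a secondary carbocation.
Step 2: A 1,2-hydride shift from the adjacent cyclopentyl carbon moves the positive charge from the secondary centre to an adjacent carbon, generating a more stable tertiary carbocation.
The cation rearranges from secondary to tertiary via a 1,2-hydride shift from the adjacent cyclopentyl carbon; the tertiary cation is what reacts next.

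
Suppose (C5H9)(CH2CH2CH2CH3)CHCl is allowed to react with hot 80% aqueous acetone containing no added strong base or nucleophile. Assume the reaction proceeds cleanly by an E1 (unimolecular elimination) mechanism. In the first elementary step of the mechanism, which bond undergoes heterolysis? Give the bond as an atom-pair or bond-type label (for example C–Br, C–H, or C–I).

Step 1: Unassisted departure of Cl⁻ (taking the C–Cl bonding pair) generates a secondary carbocation.
The bond broken in this step is the C–Cl bond.

C–Cl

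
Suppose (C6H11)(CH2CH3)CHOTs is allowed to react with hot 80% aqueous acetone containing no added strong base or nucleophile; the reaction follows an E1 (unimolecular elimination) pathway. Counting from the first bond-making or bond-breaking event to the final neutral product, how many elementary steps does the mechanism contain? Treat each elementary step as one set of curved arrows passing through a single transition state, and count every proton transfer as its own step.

Step 1: The C–O bond breaks with both electrons going to the tosylate; TsO⁻ leaves and a secondary carbocation remains.
Step 2: A 1,2-hydride shift from the adjacent cyclohexyl carbon moves the positive charge from the secondary centre to an adjacent carbon, generating a more stable tertiary carbocation.
Step 3: Loss of a β-proton to a water molecule of the solvent: the C–H bonding pair collapses toward the cationic carbon to form the C=C π bond, yielding the alkene.
Total: 3 elementary steps.

3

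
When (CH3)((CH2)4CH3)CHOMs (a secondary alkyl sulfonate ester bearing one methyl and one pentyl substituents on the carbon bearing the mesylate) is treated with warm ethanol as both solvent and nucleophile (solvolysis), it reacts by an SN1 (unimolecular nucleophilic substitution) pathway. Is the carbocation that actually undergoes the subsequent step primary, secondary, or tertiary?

secondary

Step 1: Unassisted departure of MsO⁻ (taking the C–O bonding pair) generates a secondary carbocation.
No single 1,2-shift to an adjacent carbon would give a more-substituted cation, so no rearrangement occurs.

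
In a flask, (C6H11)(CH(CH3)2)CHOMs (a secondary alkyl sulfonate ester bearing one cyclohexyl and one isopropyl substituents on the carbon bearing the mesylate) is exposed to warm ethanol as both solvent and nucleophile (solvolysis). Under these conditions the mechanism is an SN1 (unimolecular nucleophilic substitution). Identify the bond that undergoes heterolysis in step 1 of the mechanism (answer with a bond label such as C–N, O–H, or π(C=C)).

Step 1: Ionisation: the C–O σ-bond cleaves heterolytically; both bonding electrons depart with MsO⁻, leaving a secondary carbocation at the α-carbon.
The bond broken in this step is the C–O bond.

C–O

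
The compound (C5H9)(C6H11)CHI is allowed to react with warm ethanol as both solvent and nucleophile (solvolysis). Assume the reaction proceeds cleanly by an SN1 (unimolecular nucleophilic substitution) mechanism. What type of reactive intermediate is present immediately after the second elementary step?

Step 1: Rate-determining heterolysis of the C–I bond gives I⁻ and a secondary carbocation.
Step 2: Carbocation rearrangement: a 1,2-hydride shift from the adjacent cyclohexyl carbon converts the initially-formed secondary cation into the more stable tertiary cation.
After step 2 the species present is a tertiary carbocation.

tertiary carbocation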